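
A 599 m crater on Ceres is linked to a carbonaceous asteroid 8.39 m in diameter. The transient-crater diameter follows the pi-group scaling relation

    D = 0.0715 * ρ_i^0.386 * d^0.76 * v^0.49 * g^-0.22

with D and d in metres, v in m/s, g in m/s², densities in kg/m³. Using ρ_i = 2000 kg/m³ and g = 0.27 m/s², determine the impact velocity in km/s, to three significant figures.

Rearranging for v: v = [D / (0.0715 · 2000^0.386 · 8.39^0.76 · 0.27^-0.22)]^(1/0.49).
2000^0.386 = 18.80
8.39^0.76 = 5.036
0.27^-0.22 = 1.334
Denominator = 0.0715 × 18.80 × 5.036 × 1.334 = 9.030
D / 9.030 = 599 / 9.030 = 66.33
v = 66.33^(1/0.49) = 66.33^2.0408 = 5221 m/s

v ≈ 5.22 km/s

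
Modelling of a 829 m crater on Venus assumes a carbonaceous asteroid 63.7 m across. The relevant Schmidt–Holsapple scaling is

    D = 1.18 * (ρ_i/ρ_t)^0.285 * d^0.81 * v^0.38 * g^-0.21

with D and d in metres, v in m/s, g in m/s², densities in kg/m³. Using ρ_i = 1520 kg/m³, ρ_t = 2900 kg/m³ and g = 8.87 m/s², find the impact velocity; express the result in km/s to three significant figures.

v ≈ 24.0 km/s

Rearranging for v: v = [D / (1.18 · (1520/2900)^0.285 · 63.7^0.81 · 8.87^-0.21)]^(1/0.38).
(1520/2900)^0.285 = 0.8318
63.7^0.81 = 28.93
8.87^-0.21 = 0.6323
Denominator = 1.18 × 0.8318 × 28.93 × 0.6323 = 17.95
D / 17.95 = 829 / 17.95 = 46.18
v = 46.18^(1/0.38) = 46.18^2.6316 = 23998 m/s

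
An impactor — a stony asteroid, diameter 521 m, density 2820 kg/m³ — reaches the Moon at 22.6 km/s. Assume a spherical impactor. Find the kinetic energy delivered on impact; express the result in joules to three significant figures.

E ≈ 5.33 × 10^19 J

v = 22600 m/s.
Mass m = (π/6) ρ d³ = (π/6) × 2820 × (521)³ = 2.088 × 10^11 kg
E = ½ m v² = 0.5 × 2.088 × 10^11 × (22600)² = 5.332 × 10^19 J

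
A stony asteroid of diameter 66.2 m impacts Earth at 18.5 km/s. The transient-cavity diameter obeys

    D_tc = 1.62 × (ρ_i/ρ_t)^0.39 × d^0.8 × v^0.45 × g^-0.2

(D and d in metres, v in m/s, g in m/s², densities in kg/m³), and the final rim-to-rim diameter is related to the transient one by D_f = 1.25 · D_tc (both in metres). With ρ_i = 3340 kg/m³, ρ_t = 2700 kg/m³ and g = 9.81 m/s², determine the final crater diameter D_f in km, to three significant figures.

D_f ≈ 3.32 km

v = 18500 m/s.
(ρ_i/ρ_t)^0.39 = (3340/2700)^0.39 = 1.086
d^0.8 = 66.2^0.8 = 28.62
v^0.45 = 18500^0.45 = 83.22
g^-0.2 = 9.81^-0.2 = 0.6334
D_tc = 1.62 × 1.086 × 28.62 × 83.22 × 0.6334 = 2654 m
D_f = 1.25 × 2654 = 3318 m
     = 3.317 km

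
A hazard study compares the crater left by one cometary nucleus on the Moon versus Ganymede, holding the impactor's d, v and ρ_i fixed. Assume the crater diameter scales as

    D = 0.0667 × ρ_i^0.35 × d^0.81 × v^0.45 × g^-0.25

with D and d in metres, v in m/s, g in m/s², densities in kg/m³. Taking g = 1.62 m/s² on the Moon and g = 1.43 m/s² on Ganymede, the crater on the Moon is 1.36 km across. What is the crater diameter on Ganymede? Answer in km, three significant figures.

D ≈ 1.40 km

All impactor-dependent factors cancel in the ratio, leaving D_Ganymede/D_Moon = (g_Ganymede/g_Moon)^-0.25.
(1.43/1.62)^-0.25 = 0.8827^-0.25 = 1.032
D_Ganymede = 1.032 × 1.36 km = 1.40 km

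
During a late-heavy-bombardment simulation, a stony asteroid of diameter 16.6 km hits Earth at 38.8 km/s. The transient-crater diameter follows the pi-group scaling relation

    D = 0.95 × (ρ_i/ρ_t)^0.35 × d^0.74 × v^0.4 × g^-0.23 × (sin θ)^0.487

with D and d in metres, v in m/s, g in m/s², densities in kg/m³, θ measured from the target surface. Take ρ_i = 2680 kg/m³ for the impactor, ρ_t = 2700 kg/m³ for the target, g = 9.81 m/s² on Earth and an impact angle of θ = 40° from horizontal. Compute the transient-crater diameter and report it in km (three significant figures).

D ≈ 41.1 km

In SI units: d = 16600 m, v = 38800 m/s.
(ρ_i/ρ_t)^0.35 = (2680/2700)^0.35 = 0.9974
d^0.74 = 16600^0.74 = 1327
v^0.4 = 38800^0.4 = 68.48
g^-0.23 = 9.81^-0.23 = 0.5914
(sin 40°)^0.487 = 0.6428^0.487 = 0.8064
D = 0.95 × 0.9974 × 1327 × 68.48 × 0.5914 × 0.8064 = 41064 m
   = 41.06 km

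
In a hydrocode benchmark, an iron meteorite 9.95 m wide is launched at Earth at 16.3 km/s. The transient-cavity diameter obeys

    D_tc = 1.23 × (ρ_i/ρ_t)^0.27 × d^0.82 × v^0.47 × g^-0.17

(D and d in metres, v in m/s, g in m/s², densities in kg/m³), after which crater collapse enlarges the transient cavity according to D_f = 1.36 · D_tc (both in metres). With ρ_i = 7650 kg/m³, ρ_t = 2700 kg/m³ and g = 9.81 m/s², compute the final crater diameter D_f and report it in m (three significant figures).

D_f ≈ 944 m

v = 16300 m/s.
(ρ_i/ρ_t)^0.27 = (7650/2700)^0.27 = 1.325
d^0.82 = 9.95^0.82 = 6.580
v^0.47 = 16300^0.47 = 95.44
g^-0.17 = 9.81^-0.17 = 0.6783
D_tc = 1.23 × 1.325 × 6.580 × 95.44 × 0.6783 = 694.2 m
D_f = 1.36 × 694.2 = 944.1 m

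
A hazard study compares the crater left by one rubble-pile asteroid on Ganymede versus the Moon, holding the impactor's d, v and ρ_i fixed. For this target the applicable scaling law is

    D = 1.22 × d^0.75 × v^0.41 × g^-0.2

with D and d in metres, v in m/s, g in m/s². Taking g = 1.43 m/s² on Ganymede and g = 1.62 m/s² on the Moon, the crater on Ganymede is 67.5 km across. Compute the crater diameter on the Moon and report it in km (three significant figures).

D ≈ 65.8 km

All impactor-dependent factors cancel in the ratio, leaving D_Moon/D_Ganymede = (g_Moon/g_Ganymede)^-0.2.
(1.62/1.43)^-0.2 = 1.133^-0.2 = 0.9753
D_Moon = 0.9753 × 67.5 km = 65.8 km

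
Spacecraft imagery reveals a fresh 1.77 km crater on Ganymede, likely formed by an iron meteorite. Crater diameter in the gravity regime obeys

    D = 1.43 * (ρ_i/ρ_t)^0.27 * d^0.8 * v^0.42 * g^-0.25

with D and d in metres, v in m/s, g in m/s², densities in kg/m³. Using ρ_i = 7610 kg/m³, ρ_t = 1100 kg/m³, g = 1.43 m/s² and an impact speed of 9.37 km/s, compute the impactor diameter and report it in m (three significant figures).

d ≈ 35.1 m

Rearranging for d: d = [D / (1.43 · (7610/1100)^0.27 · 9370^0.42 · 1.43^-0.25)]^(1/0.8).
D = 1770 m.
(7610/1100)^0.27 = 1.686
9370^0.42 = 46.57
1.43^-0.25 = 0.9145
Denominator = 1.43 × 1.686 × 46.57 × 0.9145 = 102.7
D / 102.7 = 1770 / 102.7 = 17.23
d = 17.23^(1/0.8) = 17.23^1.25 = 35.10 m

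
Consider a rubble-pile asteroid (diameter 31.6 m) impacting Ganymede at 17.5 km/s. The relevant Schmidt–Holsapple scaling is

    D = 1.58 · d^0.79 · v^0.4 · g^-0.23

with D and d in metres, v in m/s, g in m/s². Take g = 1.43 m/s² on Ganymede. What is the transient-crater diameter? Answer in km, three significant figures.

D ≈ 1.11 km

In SI units: v = 17500 m/s.
d^0.79 = 31.6^0.79 = 15.30
v^0.4 = 17500^0.4 = 49.80
g^-0.23 = 1.43^-0.23 = 0.9210
D = 1.58 × 15.30 × 49.80 × 0.9210 = 1109 m
   = 1.109 km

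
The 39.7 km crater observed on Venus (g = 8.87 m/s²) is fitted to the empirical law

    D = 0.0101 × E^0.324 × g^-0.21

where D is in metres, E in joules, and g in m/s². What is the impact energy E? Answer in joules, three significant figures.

Rearranging: E = [D / (0.0101 · g^-0.21)]^(1/0.324).
D = 39700 m.
g^-0.21 = 8.87^-0.21 = 0.6323
D / (0.0101 × 0.6323) = 39700 / (6.386 × 10^-3) = 6.217 × 10^6
E = (6.217 × 10^6)^3.0864 = 9.283 × 10^20 J

E ≈ 9.28 × 10^20 J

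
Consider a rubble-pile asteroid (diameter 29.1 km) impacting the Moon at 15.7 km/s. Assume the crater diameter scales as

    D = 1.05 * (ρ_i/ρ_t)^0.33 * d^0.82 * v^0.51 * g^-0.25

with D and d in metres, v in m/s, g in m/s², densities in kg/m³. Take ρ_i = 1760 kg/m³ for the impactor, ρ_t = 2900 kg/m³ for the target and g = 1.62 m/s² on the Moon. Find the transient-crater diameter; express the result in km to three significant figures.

In SI units: d = 29100 m, v = 15700 m/s.
(ρ_i/ρ_t)^0.33 = (1760/2900)^0.33 = 0.8481
d^0.82 = 29100^0.82 = 4575
v^0.51 = 15700^0.51 = 138.0
g^-0.25 = 1.62^-0.25 = 0.8864
D = 1.05 × 0.8481 × 4575 × 138.0 × 0.8864 = 4.984 × 10^5 m
   = 498.4 km

D ≈ 498 km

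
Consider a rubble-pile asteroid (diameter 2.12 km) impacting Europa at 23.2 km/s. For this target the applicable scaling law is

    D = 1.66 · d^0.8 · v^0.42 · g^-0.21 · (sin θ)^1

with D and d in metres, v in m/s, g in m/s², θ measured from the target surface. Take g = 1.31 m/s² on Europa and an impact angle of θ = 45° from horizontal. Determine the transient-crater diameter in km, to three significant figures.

D ≈ 34.6 km

In SI units: d = 2120 m, v = 23200 m/s.
d^0.8 = 2120^0.8 = 458.2
v^0.42 = 23200^0.42 = 68.16
g^-0.21 = 1.31^-0.21 = 0.9449
(sin 45°)^1 = 0.7071^1 = 0.7071
D = 1.66 × 458.2 × 68.16 × 0.9449 × 0.7071 = 34639 m
   = 34.64 km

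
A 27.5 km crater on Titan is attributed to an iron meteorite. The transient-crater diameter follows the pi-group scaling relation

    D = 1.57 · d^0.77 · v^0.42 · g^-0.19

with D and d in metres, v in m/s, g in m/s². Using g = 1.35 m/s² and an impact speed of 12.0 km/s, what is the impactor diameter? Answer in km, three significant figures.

Rearranging for d: d = [D / (1.57 · 12000^0.42 · 1.35^-0.19)]^(1/0.77).
D = 27500 m.
12000^0.42 = 51.67
1.35^-0.19 = 0.9446
Denominator = 1.57 × 51.67 × 0.9446 = 76.63
D / 76.63 = 27500 / 76.63 = 358.9
d = 358.9^(1/0.77) = 358.9^1.2987 = 2080 m

d ≈ 2.08 km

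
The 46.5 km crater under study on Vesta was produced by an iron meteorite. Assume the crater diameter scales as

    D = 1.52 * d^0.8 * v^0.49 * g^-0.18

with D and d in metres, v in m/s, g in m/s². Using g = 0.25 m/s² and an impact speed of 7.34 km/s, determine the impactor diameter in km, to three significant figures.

d ≈ 1.27 km

Rearranging for d: d = [D / (1.52 · 7340^0.49 · 0.25^-0.18)]^(1/0.8).
D = 46500 m.
7340^0.49 = 78.38
0.25^-0.18 = 1.283
Denominator = 1.52 × 78.38 × 1.283 = 152.9
D / 152.9 = 46500 / 152.9 = 304.1
d = 304.1^(1/0.8) = 304.1^1.25 = 1270 m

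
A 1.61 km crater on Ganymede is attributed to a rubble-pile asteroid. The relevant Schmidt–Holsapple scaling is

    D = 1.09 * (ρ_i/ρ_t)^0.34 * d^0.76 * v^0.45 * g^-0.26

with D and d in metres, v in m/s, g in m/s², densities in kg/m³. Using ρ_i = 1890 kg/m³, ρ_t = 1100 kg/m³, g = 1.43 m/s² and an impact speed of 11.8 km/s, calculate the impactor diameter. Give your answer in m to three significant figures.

d ≈ 51.0 m

Rearranging for d: d = [D / (1.09 · (1890/1100)^0.34 · 11800^0.45 · 1.43^-0.26)]^(1/0.76).
D = 1610 m.
(1890/1100)^0.34 = 1.202
11800^0.45 = 67.97
1.43^-0.26 = 0.9112
Denominator = 1.09 × 1.202 × 67.97 × 0.9112 = 81.15
D / 81.15 = 1610 / 81.15 = 19.84
d = 19.84^(1/0.76) = 19.84^1.3158 = 50.97 m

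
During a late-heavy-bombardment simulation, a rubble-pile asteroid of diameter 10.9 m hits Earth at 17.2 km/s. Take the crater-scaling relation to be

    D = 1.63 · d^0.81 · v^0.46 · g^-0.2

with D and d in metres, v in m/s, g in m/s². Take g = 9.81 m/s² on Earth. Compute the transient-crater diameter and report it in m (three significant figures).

In SI units: v = 17200 m/s.
d^0.81 = 10.9^0.81 = 6.923
v^0.46 = 17200^0.46 = 88.79
g^-0.2 = 9.81^-0.2 = 0.6334
D = 1.63 × 6.923 × 88.79 × 0.6334 = 634.6 m

D ≈ 635 m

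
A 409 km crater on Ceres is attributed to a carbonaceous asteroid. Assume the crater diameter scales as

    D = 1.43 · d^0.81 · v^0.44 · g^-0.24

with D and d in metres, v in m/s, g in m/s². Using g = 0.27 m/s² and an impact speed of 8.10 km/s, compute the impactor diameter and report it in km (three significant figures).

d ≈ 27.8 km

Rearranging for d: d = [D / (1.43 · 8100^0.44 · 0.27^-0.24)]^(1/0.81).
D = 409000 m.
8100^0.44 = 52.45
0.27^-0.24 = 1.369
Denominator = 1.43 × 52.45 × 1.369 = 102.7
D / 102.7 = 409000 / 102.7 = 3982
d = 3982^(1/0.81) = 3982^1.2346 = 27841 m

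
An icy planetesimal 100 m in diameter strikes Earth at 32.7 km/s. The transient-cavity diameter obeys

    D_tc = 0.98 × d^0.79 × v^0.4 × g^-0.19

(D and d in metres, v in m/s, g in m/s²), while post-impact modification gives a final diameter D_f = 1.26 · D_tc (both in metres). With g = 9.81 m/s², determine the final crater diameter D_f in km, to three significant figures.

v = 32700 m/s.
d^0.79 = 100^0.79 = 38.02
v^0.4 = 32700^0.4 = 63.95
g^-0.19 = 9.81^-0.19 = 0.6480
D_tc = 0.98 × 38.02 × 63.95 × 0.6480 = 1544 m
D_f = 1.26 × 1544 = 1945 m
     = 1.945 km

D_f ≈ 1.95 km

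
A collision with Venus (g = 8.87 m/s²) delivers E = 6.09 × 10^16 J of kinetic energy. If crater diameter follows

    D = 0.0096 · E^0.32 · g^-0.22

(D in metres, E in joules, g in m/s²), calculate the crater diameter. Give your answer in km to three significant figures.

D ≈ 1.40 km

E^0.32 = (6.09 × 10^16)^0.32 = 2.350 × 10^5
g^-0.22 = 8.87^-0.22 = 0.6187
D = 0.0096 × 2.350 × 10^5 × 0.6187 = 1396 m
   = 1.396 km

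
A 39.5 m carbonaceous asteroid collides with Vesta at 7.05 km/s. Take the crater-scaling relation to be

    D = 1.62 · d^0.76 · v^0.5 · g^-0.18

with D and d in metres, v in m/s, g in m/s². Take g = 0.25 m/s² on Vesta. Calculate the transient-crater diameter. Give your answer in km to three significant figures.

In SI units: v = 7050 m/s.
d^0.76 = 39.5^0.76 = 16.35
v^0.5 = 7050^0.5 = 83.96
g^-0.18 = 0.25^-0.18 = 1.283
D = 1.62 × 16.35 × 83.96 × 1.283 = 2853 m
   = 2.853 km

D ≈ 2.85 km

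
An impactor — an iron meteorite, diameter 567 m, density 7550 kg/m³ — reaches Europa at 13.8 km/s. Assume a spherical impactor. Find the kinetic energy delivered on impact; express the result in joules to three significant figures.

v = 13800 m/s.
Mass m = (π/6) ρ d³ = (π/6) × 7550 × (567)³ = 7.206 × 10^11 kg
E = ½ m v² = 0.5 × 7.206 × 10^11 × (13800)² = 6.862 × 10^19 J

E ≈ 6.86 × 10^19 J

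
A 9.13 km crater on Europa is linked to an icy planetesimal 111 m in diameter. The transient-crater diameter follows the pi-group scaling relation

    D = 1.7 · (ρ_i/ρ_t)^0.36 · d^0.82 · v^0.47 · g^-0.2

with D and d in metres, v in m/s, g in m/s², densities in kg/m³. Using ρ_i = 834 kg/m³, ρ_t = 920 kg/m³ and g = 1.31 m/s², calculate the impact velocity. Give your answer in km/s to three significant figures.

v ≈ 28.2 km/s

Rearranging for v: v = [D / (1.7 · (834/920)^0.36 · 111^0.82 · 1.31^-0.2)]^(1/0.47).
D = 9130 m.
(834/920)^0.36 = 0.9653
111^0.82 = 47.55
1.31^-0.2 = 0.9474
Denominator = 1.7 × 0.9653 × 47.55 × 0.9474 = 73.93
D / 73.93 = 9130 / 73.93 = 123.5
v = 123.5^(1/0.47) = 123.5^2.1277 = 28212 m/s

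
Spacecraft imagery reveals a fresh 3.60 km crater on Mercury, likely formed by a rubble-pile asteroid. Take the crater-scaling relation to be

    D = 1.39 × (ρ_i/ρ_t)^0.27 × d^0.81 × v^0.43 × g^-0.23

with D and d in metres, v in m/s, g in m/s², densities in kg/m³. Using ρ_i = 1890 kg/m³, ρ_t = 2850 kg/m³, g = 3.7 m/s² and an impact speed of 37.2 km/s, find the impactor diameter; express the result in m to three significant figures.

Rearranging for d: d = [D / (1.39 · (1890/2850)^0.27 · 37200^0.43 · 3.7^-0.23)]^(1/0.81).
D = 3600 m.
(1890/2850)^0.27 = 0.8950
37200^0.43 = 92.33
3.7^-0.23 = 0.7401
Denominator = 1.39 × 0.8950 × 92.33 × 0.7401 = 85.01
D / 85.01 = 3600 / 85.01 = 42.35
d = 42.35^(1/0.81) = 42.35^1.2346 = 102.0 m

d ≈ 102 m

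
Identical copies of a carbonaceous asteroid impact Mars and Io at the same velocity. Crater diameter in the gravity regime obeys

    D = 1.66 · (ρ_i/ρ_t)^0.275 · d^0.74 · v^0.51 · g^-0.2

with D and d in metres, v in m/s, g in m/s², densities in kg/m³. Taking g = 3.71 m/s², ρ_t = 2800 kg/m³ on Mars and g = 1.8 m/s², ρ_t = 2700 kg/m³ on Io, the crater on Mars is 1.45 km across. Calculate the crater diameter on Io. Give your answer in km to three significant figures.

The impactor-only factors (d, v, ρ_i) cancel in the ratio, leaving D_Io/D_Mars = (g_Io/g_Mars)^-0.2 · (ρ_t,Mars/ρ_t,Io)^0.275.
(1.8/3.71)^-0.2 = 0.4852^-0.2 = 1.156
(2800/2700)^0.275 = 1.037^0.275 = 1.010
Ratio = 1.156 × 1.010 = 1.168
D_Io = 1.168 × 1.45 km = 1.69 km

D ≈ 1.69 km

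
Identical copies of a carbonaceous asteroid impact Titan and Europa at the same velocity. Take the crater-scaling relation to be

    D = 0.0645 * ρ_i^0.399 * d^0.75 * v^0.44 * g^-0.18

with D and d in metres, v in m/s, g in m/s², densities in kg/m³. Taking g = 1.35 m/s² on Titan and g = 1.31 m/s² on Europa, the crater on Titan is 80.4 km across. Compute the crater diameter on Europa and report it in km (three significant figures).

D ≈ 80.8 km

All impactor-dependent factors cancel in the ratio, leaving D_Europa/D_Titan = (g_Europa/g_Titan)^-0.18.
(1.31/1.35)^-0.18 = 0.9704^-0.18 = 1.005
D_Europa = 1.005 × 80.4 km = 80.8 km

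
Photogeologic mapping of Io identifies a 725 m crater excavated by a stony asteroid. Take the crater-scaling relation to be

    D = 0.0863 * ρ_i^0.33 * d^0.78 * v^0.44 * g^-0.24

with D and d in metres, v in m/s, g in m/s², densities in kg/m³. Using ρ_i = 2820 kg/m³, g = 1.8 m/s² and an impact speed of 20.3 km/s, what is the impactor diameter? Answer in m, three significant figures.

Rearranging for d: d = [D / (0.0863 · 2820^0.33 · 20300^0.44 · 1.8^-0.24)]^(1/0.78).
2820^0.33 = 13.76
20300^0.44 = 78.58
1.8^-0.24 = 0.8684
Denominator = 0.0863 × 13.76 × 78.58 × 0.8684 = 81.03
D / 81.03 = 725 / 81.03 = 8.947
d = 8.947^(1/0.78) = 8.947^1.2821 = 16.60 m

d ≈ 16.6 m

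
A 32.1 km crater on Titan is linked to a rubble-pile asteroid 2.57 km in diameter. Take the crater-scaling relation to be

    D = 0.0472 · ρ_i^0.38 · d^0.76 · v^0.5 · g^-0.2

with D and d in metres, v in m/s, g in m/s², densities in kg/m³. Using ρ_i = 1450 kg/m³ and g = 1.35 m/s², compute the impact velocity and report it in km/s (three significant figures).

v ≈ 13.5 km/s

Rearranging for v: v = [D / (0.0472 · 1450^0.38 · 2570^0.76 · 1.35^-0.2)]^(1/0.5).
D = 32100 m.
1450^0.38 = 15.90
2570^0.76 = 390.4
1.35^-0.2 = 0.9417
Denominator = 0.0472 × 15.90 × 390.4 × 0.9417 = 275.9
D / 275.9 = 32100 / 275.9 = 116.3
v = 116.3^(1/0.5) = 116.3^2 = 13526 m/s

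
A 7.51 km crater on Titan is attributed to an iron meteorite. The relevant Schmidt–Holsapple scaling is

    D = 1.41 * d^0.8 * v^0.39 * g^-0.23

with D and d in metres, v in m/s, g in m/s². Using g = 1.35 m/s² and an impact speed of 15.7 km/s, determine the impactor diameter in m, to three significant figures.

Rearranging for d: d = [D / (1.41 · 15700^0.39 · 1.35^-0.23)]^(1/0.8).
D = 7510 m.
15700^0.39 = 43.29
1.35^-0.23 = 0.9333
Denominator = 1.41 × 43.29 × 0.9333 = 56.97
D / 56.97 = 7510 / 56.97 = 131.8
d = 131.8^(1/0.8) = 131.8^1.25 = 446.6 m

d ≈ 447 m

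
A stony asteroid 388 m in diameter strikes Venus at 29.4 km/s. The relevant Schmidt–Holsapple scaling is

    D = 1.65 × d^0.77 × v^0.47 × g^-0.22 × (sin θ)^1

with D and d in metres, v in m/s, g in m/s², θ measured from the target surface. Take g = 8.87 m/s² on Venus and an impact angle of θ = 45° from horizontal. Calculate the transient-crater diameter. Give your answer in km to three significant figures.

In SI units: v = 29400 m/s.
d^0.77 = 388^0.77 = 98.49
v^0.47 = 29400^0.47 = 125.9
g^-0.22 = 8.87^-0.22 = 0.6187
(sin 45°)^1 = 0.7071^1 = 0.7071
D = 1.65 × 98.49 × 125.9 × 0.6187 × 0.7071 = 8951 m
   = 8.951 km

D ≈ 8.95 km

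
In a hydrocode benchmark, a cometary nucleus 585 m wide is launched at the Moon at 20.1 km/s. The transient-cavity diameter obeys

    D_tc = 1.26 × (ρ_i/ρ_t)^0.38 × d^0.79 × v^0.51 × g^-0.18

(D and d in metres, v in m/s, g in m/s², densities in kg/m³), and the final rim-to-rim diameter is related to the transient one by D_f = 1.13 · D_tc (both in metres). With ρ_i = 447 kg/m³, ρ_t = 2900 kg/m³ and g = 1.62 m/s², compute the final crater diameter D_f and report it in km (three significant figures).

D_f ≈ 15.4 km

v = 20100 m/s.
(ρ_i/ρ_t)^0.38 = (447/2900)^0.38 = 0.4914
d^0.79 = 585^0.79 = 153.5
v^0.51 = 20100^0.51 = 156.5
g^-0.18 = 1.62^-0.18 = 0.9168
D_tc = 1.26 × 0.4914 × 153.5 × 156.5 × 0.9168 = 13640 m
D_f = 1.13 × 13640 = 15413 m
     = 15.41 km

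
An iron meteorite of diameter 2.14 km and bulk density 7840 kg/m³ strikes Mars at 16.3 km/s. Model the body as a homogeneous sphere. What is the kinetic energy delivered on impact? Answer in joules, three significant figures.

E ≈ 5.34 × 10^21 J

d = 2140 m; v = 16300 m/s.
Mass m = (π/6) ρ d³ = (π/6) × 7840 × (2140)³ = 4.023 × 10^13 kg
E = ½ m v² = 0.5 × 4.023 × 10^13 × (16300)² = 5.344 × 10^21 J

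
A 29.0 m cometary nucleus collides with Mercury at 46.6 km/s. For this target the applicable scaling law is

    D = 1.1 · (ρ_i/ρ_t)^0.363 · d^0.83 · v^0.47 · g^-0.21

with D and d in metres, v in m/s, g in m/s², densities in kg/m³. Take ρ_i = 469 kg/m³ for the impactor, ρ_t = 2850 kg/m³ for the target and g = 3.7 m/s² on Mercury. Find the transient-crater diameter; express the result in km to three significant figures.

In SI units: v = 46600 m/s.
(ρ_i/ρ_t)^0.363 = (469/2850)^0.363 = 0.5194
d^0.83 = 29^0.83 = 16.36
v^0.47 = 46600^0.47 = 156.4
g^-0.21 = 3.7^-0.21 = 0.7598
D = 1.1 × 0.5194 × 16.36 × 156.4 × 0.7598 = 1111 m
   = 1.111 km

D ≈ 1.11 km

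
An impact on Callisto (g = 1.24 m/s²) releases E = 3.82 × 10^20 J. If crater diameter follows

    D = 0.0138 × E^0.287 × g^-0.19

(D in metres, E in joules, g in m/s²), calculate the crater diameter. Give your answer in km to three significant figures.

E^0.287 = (3.82 × 10^20)^0.287 = 8.073 × 10^5
g^-0.19 = 1.24^-0.19 = 0.9600
D = 0.0138 × 8.073 × 10^5 × 0.9600 = 10695 m
   = 10.70 km

D ≈ 10.7 km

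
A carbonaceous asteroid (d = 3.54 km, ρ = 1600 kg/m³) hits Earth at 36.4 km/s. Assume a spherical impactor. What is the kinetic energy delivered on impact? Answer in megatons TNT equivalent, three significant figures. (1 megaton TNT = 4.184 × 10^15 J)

E ≈ 5.88 × 10^6 Mt TNT

d = 3540 m; v = 36400 m/s.
Mass m = (π/6) ρ d³ = (π/6) × 1600 × (3540)³ = 3.716 × 10^13 kg
E = ½ m v² = 0.5 × 3.716 × 10^13 × (36400)² = 2.462 × 10^22 J
   = 2.462 × 10^22 / 4.184×10^15 = 5.884 × 10^6 Mt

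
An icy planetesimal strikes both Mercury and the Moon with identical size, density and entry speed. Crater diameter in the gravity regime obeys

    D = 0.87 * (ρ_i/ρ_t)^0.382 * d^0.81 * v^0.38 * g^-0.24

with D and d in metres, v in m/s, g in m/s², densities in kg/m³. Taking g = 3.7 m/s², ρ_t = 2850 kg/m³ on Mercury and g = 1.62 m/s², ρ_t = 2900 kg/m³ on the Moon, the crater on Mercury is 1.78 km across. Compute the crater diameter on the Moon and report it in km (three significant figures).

The impactor-only factors (d, v, ρ_i) cancel in the ratio, leaving D_Moon/D_Mercury = (g_Moon/g_Mercury)^-0.24 · (ρ_t,Mercury/ρ_t,Moon)^0.382.
(1.62/3.7)^-0.24 = 0.4378^-0.24 = 1.219
(2850/2900)^0.382 = 0.9828^0.382 = 0.9934
Ratio = 1.219 × 0.9934 = 1.211
D_Moon = 1.211 × 1.78 km = 2.16 km

D ≈ 2.16 km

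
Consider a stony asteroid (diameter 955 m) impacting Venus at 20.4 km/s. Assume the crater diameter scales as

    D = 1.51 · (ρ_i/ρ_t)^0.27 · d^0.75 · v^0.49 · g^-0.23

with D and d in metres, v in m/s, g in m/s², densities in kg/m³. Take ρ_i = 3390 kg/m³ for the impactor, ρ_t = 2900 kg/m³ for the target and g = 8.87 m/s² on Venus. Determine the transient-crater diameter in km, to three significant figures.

D ≈ 21.2 km

In SI units: v = 20400 m/s.
(ρ_i/ρ_t)^0.27 = (3390/2900)^0.27 = 1.043
d^0.75 = 955^0.75 = 171.8
v^0.49 = 20400^0.49 = 129.3
g^-0.23 = 8.87^-0.23 = 0.6053
D = 1.51 × 1.043 × 171.8 × 129.3 × 0.6053 = 21176 m
   = 21.18 km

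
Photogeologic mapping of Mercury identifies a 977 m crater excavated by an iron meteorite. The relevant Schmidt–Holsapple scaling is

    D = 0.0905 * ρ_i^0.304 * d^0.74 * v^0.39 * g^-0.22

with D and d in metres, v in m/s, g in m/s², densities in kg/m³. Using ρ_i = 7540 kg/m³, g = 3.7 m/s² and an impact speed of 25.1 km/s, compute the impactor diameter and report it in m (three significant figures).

d ≈ 51.0 m

Rearranging for d: d = [D / (0.0905 · 7540^0.304 · 25100^0.39 · 3.7^-0.22)]^(1/0.74).
7540^0.304 = 15.09
25100^0.39 = 51.98
3.7^-0.22 = 0.7499
Denominator = 0.0905 × 15.09 × 51.98 × 0.7499 = 53.23
D / 53.23 = 977 / 53.23 = 18.35
d = 18.35^(1/0.74) = 18.35^1.3514 = 51.01 m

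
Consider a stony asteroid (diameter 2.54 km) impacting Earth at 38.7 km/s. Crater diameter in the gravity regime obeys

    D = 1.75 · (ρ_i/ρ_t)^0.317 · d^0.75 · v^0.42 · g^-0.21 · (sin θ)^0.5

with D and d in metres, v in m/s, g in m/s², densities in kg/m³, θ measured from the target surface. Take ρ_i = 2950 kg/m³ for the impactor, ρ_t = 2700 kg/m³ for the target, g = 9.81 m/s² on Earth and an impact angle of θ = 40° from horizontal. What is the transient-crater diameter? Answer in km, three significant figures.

In SI units: d = 2540 m, v = 38700 m/s.
(ρ_i/ρ_t)^0.317 = (2950/2700)^0.317 = 1.028
d^0.75 = 2540^0.75 = 357.8
v^0.42 = 38700^0.42 = 84.50
g^-0.21 = 9.81^-0.21 = 0.6191
(sin 40°)^0.5 = 0.6428^0.5 = 0.8017
D = 1.75 × 1.028 × 357.8 × 84.50 × 0.6191 × 0.8017 = 26996 m
   = 27.00 km

D ≈ 27.0 km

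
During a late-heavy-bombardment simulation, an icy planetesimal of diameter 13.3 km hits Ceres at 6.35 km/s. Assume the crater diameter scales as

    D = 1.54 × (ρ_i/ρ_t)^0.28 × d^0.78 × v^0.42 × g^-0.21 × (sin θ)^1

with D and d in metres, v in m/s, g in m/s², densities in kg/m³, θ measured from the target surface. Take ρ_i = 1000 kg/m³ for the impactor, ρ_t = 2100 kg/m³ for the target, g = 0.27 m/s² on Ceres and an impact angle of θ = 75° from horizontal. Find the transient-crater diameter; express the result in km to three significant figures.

In SI units: d = 13300 m, v = 6350 m/s.
(ρ_i/ρ_t)^0.28 = (1000/2100)^0.28 = 0.8124
d^0.78 = 13300^0.78 = 1647
v^0.42 = 6350^0.42 = 39.55
g^-0.21 = 0.27^-0.21 = 1.316
(sin 75°)^1 = 0.9659^1 = 0.9659
D = 1.54 × 0.8124 × 1647 × 39.55 × 1.316 × 0.9659 = 1.036 × 10^5 m
   = 103.6 km

D ≈ 104 km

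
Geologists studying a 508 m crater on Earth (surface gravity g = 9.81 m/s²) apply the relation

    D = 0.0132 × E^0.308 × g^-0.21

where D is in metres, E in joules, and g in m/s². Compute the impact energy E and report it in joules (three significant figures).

Rearranging: E = [D / (0.0132 · g^-0.21)]^(1/0.308).
g^-0.21 = 9.81^-0.21 = 0.6191
D / (0.0132 × 0.6191) = 508 / (8.172 × 10^-3) = 6.216 × 10^4
E = (6.216 × 10^4)^3.2468 = 3.661 × 10^15 J

E ≈ 3.66 × 10^15 J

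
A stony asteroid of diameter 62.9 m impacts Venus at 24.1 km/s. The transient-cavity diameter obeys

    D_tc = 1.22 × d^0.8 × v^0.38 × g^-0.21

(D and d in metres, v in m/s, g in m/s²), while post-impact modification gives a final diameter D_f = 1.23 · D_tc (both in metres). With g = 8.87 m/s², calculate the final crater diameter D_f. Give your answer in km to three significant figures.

D_f ≈ 1.21 km

v = 24100 m/s.
d^0.8 = 62.9^0.8 = 27.47
v^0.38 = 24100^0.38 = 46.26
g^-0.21 = 8.87^-0.21 = 0.6323
D_tc = 1.22 × 27.47 × 46.26 × 0.6323 = 980.3 m
D_f = 1.23 × 980.3 = 1206 m
     = 1.206 km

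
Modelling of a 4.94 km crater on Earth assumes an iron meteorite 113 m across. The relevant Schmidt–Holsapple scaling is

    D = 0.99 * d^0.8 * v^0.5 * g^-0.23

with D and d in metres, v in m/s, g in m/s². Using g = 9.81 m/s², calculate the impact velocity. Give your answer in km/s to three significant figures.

Rearranging for v: v = [D / (0.99 · 113^0.8 · 9.81^-0.23)]^(1/0.5).
D = 4940 m.
113^0.8 = 43.90
9.81^-0.23 = 0.5914
Denominator = 0.99 × 43.90 × 0.5914 = 25.70
D / 25.70 = 4940 / 25.70 = 192.2
v = 192.2^(1/0.5) = 192.2^2 = 36941 m/s

v ≈ 36.9 km/s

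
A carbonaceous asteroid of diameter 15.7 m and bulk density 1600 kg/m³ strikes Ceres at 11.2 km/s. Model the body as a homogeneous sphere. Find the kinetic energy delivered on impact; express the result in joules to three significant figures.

v = 11200 m/s.
Mass m = (π/6) ρ d³ = (π/6) × 1600 × (15.7)³ = 3.242 × 10^6 kg
E = ½ m v² = 0.5 × 3.242 × 10^6 × (11200)² = 2.033 × 10^14 J

E ≈ 2.03 × 10^14 J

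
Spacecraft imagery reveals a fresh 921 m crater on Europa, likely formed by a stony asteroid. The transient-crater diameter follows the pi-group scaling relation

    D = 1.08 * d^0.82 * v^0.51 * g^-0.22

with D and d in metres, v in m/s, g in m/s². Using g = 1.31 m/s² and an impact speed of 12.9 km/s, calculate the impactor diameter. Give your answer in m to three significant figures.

d ≈ 11.2 m

Rearranging for d: d = [D / (1.08 · 12900^0.51 · 1.31^-0.22)]^(1/0.82).
12900^0.51 = 124.9
1.31^-0.22 = 0.9423
Denominator = 1.08 × 124.9 × 0.9423 = 127.1
D / 127.1 = 921 / 127.1 = 7.246
d = 7.246^(1/0.82) = 7.246^1.2195 = 11.19 m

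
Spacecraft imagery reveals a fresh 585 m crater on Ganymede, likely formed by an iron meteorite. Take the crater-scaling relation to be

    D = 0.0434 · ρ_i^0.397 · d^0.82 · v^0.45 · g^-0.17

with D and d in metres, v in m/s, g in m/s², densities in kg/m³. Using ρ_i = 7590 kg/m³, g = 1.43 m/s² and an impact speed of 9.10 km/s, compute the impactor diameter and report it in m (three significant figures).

Rearranging for d: d = [D / (0.0434 · 7590^0.397 · 9100^0.45 · 1.43^-0.17)]^(1/0.82).
7590^0.397 = 34.71
9100^0.45 = 60.47
1.43^-0.17 = 0.9410
Denominator = 0.0434 × 34.71 × 60.47 × 0.9410 = 85.72
D / 85.72 = 585 / 85.72 = 6.825
d = 6.825^(1/0.82) = 6.825^1.2195 = 10.40 m

d ≈ 10.4 m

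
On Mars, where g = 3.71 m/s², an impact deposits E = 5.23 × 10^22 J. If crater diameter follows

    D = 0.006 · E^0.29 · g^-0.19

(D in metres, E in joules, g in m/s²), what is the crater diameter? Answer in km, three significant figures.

D ≈ 18.1 km

E^0.29 = (5.23 × 10^22)^0.29 = 3.876 × 10^6
g^-0.19 = 3.71^-0.19 = 0.7795
D = 0.006 × 3.876 × 10^6 × 0.7795 = 18128 m
   = 18.13 km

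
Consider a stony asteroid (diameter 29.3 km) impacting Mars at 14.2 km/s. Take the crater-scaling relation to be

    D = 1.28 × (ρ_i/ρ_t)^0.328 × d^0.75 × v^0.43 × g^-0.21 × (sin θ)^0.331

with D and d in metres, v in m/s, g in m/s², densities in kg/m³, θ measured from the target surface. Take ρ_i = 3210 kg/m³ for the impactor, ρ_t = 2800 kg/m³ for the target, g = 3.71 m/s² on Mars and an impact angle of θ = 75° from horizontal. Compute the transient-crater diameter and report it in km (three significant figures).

D ≈ 137 km

In SI units: d = 29300 m, v = 14200 m/s.
(ρ_i/ρ_t)^0.328 = (3210/2800)^0.328 = 1.046
d^0.75 = 29300^0.75 = 2239
v^0.43 = 14200^0.43 = 61.02
g^-0.21 = 3.71^-0.21 = 0.7593
(sin 75°)^0.331 = 0.9659^0.331 = 0.9886
D = 1.28 × 1.046 × 2239 × 61.02 × 0.7593 × 0.9886 = 1.373 × 10^5 m
   = 137.3 km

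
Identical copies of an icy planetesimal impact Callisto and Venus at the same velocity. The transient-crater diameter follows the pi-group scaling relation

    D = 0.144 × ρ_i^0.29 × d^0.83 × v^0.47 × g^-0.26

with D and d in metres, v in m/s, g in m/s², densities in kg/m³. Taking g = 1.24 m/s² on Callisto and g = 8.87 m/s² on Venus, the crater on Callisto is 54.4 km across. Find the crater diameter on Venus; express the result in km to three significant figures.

All impactor-dependent factors cancel in the ratio, leaving D_Venus/D_Callisto = (g_Venus/g_Callisto)^-0.26.
(8.87/1.24)^-0.26 = 7.153^-0.26 = 0.5996
D_Venus = 0.5996 × 54.4 km = 32.6 km

D ≈ 32.6 km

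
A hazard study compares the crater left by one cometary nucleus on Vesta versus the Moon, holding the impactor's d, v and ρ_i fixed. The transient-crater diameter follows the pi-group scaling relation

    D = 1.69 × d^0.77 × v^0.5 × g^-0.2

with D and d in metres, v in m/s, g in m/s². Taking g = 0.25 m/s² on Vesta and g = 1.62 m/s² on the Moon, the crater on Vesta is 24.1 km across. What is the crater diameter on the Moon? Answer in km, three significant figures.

All impactor-dependent factors cancel in the ratio, leaving D_Moon/D_Vesta = (g_Moon/g_Vesta)^-0.2.
(1.62/0.25)^-0.2 = 6.480^-0.2 = 0.6882
D_Moon = 0.6882 × 24.1 km = 16.6 km

D ≈ 16.6 km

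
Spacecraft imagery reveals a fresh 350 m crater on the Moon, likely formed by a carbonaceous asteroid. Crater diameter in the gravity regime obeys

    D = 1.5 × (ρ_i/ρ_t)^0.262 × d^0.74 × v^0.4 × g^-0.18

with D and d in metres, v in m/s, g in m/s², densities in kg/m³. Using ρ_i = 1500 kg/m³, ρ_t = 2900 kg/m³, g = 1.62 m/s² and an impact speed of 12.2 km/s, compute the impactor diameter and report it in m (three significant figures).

d ≈ 13.9 m

Rearranging for d: d = [D / (1.5 · (1500/2900)^0.262 · 12200^0.4 · 1.62^-0.18)]^(1/0.74).
(1500/2900)^0.262 = 0.8414
12200^0.4 = 43.11
1.62^-0.18 = 0.9168
Denominator = 1.5 × 0.8414 × 43.11 × 0.9168 = 49.88
D / 49.88 = 350 / 49.88 = 7.017
d = 7.017^(1/0.74) = 7.017^1.3514 = 13.92 m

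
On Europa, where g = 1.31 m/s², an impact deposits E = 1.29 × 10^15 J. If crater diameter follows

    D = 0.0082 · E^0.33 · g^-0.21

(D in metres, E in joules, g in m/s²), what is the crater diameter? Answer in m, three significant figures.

E^0.33 = (1.29 × 10^15)^0.33 = 9.694 × 10^4
g^-0.21 = 1.31^-0.21 = 0.9449
D = 0.0082 × 9.694 × 10^4 × 0.9449 = 751.1 m

D ≈ 751 m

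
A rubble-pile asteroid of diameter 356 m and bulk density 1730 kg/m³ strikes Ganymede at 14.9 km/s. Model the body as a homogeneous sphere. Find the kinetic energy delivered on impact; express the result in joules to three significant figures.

v = 14900 m/s.
Mass m = (π/6) ρ d³ = (π/6) × 1730 × (356)³ = 4.087 × 10^10 kg
E = ½ m v² = 0.5 × 4.087 × 10^10 × (14900)² = 4.537 × 10^18 J

E ≈ 4.54 × 10^18 J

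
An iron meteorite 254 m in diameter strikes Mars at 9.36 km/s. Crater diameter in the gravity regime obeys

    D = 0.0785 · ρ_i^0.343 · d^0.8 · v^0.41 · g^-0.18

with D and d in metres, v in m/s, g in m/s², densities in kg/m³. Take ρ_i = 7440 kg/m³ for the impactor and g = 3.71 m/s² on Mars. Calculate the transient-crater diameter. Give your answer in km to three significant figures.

In SI units: v = 9360 m/s.
ρ_i^0.343 = 7440^0.343 = 21.28
d^0.8 = 254^0.8 = 83.92
v^0.41 = 9360^0.41 = 42.48
g^-0.18 = 3.71^-0.18 = 0.7898
D = 0.0785 × 21.28 × 83.92 × 42.48 × 0.7898 = 4703 m
   = 4.703 km

D ≈ 4.70 km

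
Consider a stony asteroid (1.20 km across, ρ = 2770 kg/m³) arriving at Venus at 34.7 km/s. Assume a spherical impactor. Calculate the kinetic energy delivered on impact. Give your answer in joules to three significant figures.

E ≈ 1.51 × 10^21 J

d = 1200 m; v = 34700 m/s.
Mass m = (π/6) ρ d³ = (π/6) × 2770 × (1200)³ = 2.506 × 10^12 kg
E = ½ m v² = 0.5 × 2.506 × 10^12 × (34700)² = 1.509 × 10^21 J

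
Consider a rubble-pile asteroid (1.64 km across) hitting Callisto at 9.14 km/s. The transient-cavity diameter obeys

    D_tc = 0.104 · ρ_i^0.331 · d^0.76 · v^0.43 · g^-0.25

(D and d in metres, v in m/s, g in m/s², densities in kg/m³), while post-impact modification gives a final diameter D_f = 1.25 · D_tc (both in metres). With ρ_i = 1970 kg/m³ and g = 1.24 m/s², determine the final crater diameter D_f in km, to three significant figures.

D_f ≈ 21.3 km

In SI: d = 1640 m, v = 9140 m/s.
ρ_i^0.331 = 1970^0.331 = 12.32
d^0.76 = 1640^0.76 = 277.5
v^0.43 = 9140^0.43 = 50.49
g^-0.25 = 1.24^-0.25 = 0.9476
D_tc = 0.104 × 12.32 × 277.5 × 50.49 × 0.9476 = 17010 m
D_f = 1.25 × 17010 = 21262 m
     = 21.26 km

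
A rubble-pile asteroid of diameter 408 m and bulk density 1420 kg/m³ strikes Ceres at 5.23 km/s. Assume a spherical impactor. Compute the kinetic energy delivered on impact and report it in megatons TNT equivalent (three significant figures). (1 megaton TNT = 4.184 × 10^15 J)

v = 5230 m/s.
Mass m = (π/6) ρ d³ = (π/6) × 1420 × (408)³ = 5.050 × 10^10 kg
E = ½ m v² = 0.5 × 5.050 × 10^10 × (5230)² = 6.907 × 10^17 J
   = 6.907 × 10^17 / 4.184×10^15 = 165.1 Mt

E ≈ 165 Mt TNT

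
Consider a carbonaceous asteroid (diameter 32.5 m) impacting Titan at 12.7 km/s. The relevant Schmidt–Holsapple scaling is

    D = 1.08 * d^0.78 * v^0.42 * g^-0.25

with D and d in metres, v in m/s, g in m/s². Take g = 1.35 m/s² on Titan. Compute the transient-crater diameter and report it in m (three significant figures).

In SI units: v = 12700 m/s.
d^0.78 = 32.5^0.78 = 15.11
v^0.42 = 12700^0.42 = 52.92
g^-0.25 = 1.35^-0.25 = 0.9277
D = 1.08 × 15.11 × 52.92 × 0.9277 = 801.2 m

D ≈ 801 m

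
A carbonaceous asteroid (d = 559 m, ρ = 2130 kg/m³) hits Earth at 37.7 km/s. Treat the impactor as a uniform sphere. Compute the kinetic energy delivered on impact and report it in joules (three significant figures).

E ≈ 1.38 × 10^20 J

v = 37700 m/s.
Mass m = (π/6) ρ d³ = (π/6) × 2130 × (559)³ = 1.948 × 10^11 kg
E = ½ m v² = 0.5 × 1.948 × 10^11 × (37700)² = 1.384 × 10^20 J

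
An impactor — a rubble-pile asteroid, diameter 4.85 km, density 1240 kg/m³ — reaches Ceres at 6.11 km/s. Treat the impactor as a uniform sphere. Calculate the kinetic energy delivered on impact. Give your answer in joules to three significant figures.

d = 4850 m; v = 6110 m/s.
Mass m = (π/6) ρ d³ = (π/6) × 1240 × (4850)³ = 7.407 × 10^13 kg
E = ½ m v² = 0.5 × 7.407 × 10^13 × (6110)² = 1.383 × 10^21 J

E ≈ 1.38 × 10^21 J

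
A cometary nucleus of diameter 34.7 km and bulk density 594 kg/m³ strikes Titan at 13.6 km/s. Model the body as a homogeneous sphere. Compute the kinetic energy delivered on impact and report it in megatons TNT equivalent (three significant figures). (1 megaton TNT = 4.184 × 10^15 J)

E ≈ 2.87 × 10^8 Mt TNT

d = 34700 m; v = 13600 m/s.
Mass m = (π/6) ρ d³ = (π/6) × 594 × (34700)³ = 1.299 × 10^16 kg
E = ½ m v² = 0.5 × 1.299 × 10^16 × (13600)² = 1.201 × 10^24 J
   = 1.201 × 10^24 / 4.184×10^15 = 2.870 × 10^8 Mt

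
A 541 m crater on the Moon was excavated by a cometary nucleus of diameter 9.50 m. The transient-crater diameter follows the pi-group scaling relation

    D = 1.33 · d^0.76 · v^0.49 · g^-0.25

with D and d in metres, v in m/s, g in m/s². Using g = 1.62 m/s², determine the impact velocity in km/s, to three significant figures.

Rearranging for v: v = [D / (1.33 · 9.5^0.76 · 1.62^-0.25)]^(1/0.49).
9.5^0.76 = 5.534
1.62^-0.25 = 0.8864
Denominator = 1.33 × 5.534 × 0.8864 = 6.524
D / 6.524 = 541 / 6.524 = 82.92
v = 82.92^(1/0.49) = 82.92^2.0408 = 8234 m/s

v ≈ 8.23 km/s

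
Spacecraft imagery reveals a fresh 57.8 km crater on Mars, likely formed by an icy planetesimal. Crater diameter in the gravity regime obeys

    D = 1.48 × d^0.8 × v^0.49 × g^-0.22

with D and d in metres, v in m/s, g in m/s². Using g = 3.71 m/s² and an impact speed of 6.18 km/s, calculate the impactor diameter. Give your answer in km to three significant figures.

d ≈ 3.75 km

Rearranging for d: d = [D / (1.48 · 6180^0.49 · 3.71^-0.22)]^(1/0.8).
D = 57800 m.
6180^0.49 = 72.04
3.71^-0.22 = 0.7494
Denominator = 1.48 × 72.04 × 0.7494 = 79.90
D / 79.90 = 57800 / 79.90 = 723.4
d = 723.4^(1/0.8) = 723.4^1.25 = 3752 m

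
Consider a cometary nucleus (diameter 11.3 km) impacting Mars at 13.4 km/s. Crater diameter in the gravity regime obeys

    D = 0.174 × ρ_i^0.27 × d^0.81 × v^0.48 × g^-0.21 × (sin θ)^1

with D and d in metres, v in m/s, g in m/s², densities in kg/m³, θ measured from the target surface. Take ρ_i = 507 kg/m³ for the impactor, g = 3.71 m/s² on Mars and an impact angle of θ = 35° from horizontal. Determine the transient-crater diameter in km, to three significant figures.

D ≈ 74.8 km

In SI units: d = 11300 m, v = 13400 m/s.
ρ_i^0.27 = 507^0.27 = 5.375
d^0.81 = 11300^0.81 = 1919
v^0.48 = 13400^0.48 = 95.72
g^-0.21 = 3.71^-0.21 = 0.7593
(sin 35°)^1 = 0.5736^1 = 0.5736
D = 0.174 × 5.375 × 1919 × 95.72 × 0.7593 × 0.5736 = 74822 m
   = 74.82 km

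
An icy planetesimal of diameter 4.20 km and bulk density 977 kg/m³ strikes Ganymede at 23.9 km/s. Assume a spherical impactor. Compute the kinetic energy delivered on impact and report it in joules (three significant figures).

d = 4200 m; v = 23900 m/s.
Mass m = (π/6) ρ d³ = (π/6) × 977 × (4200)³ = 3.790 × 10^13 kg
E = ½ m v² = 0.5 × 3.790 × 10^13 × (23900)² = 1.082 × 10^22 J

E ≈ 1.08 × 10^22 J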